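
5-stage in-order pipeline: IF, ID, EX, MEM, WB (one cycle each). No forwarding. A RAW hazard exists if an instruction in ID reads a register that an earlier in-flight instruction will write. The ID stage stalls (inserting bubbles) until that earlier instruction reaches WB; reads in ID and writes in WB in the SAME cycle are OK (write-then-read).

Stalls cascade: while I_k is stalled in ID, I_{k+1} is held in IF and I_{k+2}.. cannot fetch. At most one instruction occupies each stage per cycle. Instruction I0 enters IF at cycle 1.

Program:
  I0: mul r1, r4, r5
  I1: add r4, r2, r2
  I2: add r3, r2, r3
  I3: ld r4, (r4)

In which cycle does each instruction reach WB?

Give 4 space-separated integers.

Answer: 5 6 7 9

Derivation:
I0 mul r1 <- r4,r5: IF@1 ID@2 stall=0 (-) EX@3 MEM@4 WB@5
I1 add r4 <- r2,r2: IF@2 ID@3 stall=0 (-) EX@4 MEM@5 WB@6
I2 add r3 <- r2,r3: IF@3 ID@4 stall=0 (-) EX@5 MEM@6 WB@7
I3 ld r4 <- r4: IF@4 ID@5 stall=1 (RAW on I1.r4 (WB@6)) EX@7 MEM@8 WB@9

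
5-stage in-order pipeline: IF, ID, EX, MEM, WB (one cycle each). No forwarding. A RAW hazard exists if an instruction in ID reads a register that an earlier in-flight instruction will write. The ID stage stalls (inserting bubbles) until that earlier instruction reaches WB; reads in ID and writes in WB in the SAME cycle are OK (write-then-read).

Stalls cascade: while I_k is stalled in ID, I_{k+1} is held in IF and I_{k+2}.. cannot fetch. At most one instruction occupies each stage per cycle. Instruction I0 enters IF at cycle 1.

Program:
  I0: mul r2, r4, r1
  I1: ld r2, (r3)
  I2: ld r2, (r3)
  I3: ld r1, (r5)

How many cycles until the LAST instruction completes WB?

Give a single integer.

I0 mul r2 <- r4,r1: IF@1 ID@2 stall=0 (-) EX@3 MEM@4 WB@5
I1 ld r2 <- r3: IF@2 ID@3 stall=0 (-) EX@4 MEM@5 WB@6
I2 ld r2 <- r3: IF@3 ID@4 stall=0 (-) EX@5 MEM@6 WB@7
I3 ld r1 <- r5: IF@4 ID@5 stall=0 (-) EX@6 MEM@7 WB@8

Answer: 8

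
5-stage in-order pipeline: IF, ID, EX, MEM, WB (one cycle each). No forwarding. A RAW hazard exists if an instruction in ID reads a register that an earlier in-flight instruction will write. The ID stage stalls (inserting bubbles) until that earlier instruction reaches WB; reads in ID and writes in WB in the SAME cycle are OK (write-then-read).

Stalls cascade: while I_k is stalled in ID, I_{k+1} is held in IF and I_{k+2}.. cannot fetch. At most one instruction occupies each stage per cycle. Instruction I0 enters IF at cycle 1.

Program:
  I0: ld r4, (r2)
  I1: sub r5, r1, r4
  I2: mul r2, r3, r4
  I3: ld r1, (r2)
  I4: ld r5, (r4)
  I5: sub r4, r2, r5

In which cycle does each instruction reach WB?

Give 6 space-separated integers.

Answer: 5 8 9 12 13 16

Derivation:
I0 ld r4 <- r2: IF@1 ID@2 stall=0 (-) EX@3 MEM@4 WB@5
I1 sub r5 <- r1,r4: IF@2 ID@3 stall=2 (RAW on I0.r4 (WB@5)) EX@6 MEM@7 WB@8
I2 mul r2 <- r3,r4: IF@3 ID@6 stall=0 (-) EX@7 MEM@8 WB@9
I3 ld r1 <- r2: IF@6 ID@7 stall=2 (RAW on I2.r2 (WB@9)) EX@10 MEM@11 WB@12
I4 ld r5 <- r4: IF@7 ID@10 stall=0 (-) EX@11 MEM@12 WB@13
I5 sub r4 <- r2,r5: IF@10 ID@11 stall=2 (RAW on I4.r5 (WB@13)) EX@14 MEM@15 WB@16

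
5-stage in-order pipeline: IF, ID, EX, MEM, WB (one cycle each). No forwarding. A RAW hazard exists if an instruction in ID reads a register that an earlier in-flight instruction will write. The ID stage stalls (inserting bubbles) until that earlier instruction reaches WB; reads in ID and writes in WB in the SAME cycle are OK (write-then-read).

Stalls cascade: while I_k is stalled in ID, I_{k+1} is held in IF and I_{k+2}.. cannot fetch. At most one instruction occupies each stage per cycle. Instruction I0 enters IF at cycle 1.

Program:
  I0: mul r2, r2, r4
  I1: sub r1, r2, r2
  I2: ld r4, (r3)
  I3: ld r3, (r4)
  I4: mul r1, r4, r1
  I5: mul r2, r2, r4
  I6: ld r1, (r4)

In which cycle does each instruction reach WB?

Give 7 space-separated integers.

I0 mul r2 <- r2,r4: IF@1 ID@2 stall=0 (-) EX@3 MEM@4 WB@5
I1 sub r1 <- r2,r2: IF@2 ID@3 stall=2 (RAW on I0.r2 (WB@5)) EX@6 MEM@7 WB@8
I2 ld r4 <- r3: IF@3 ID@6 stall=0 (-) EX@7 MEM@8 WB@9
I3 ld r3 <- r4: IF@6 ID@7 stall=2 (RAW on I2.r4 (WB@9)) EX@10 MEM@11 WB@12
I4 mul r1 <- r4,r1: IF@7 ID@10 stall=0 (-) EX@11 MEM@12 WB@13
I5 mul r2 <- r2,r4: IF@10 ID@11 stall=0 (-) EX@12 MEM@13 WB@14
I6 ld r1 <- r4: IF@11 ID@12 stall=0 (-) EX@13 MEM@14 WB@15

Answer: 5 8 9 12 13 14 15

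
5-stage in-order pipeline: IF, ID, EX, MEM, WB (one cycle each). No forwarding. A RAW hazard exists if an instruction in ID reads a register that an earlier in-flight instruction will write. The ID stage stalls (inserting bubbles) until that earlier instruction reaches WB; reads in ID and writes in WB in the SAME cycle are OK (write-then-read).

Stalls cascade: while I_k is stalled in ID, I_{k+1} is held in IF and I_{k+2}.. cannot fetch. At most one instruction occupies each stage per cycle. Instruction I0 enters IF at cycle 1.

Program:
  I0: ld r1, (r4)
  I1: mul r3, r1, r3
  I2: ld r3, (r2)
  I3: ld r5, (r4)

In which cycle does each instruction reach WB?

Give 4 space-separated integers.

Answer: 5 8 9 10

Derivation:
I0 ld r1 <- r4: IF@1 ID@2 stall=0 (-) EX@3 MEM@4 WB@5
I1 mul r3 <- r1,r3: IF@2 ID@3 stall=2 (RAW on I0.r1 (WB@5)) EX@6 MEM@7 WB@8
I2 ld r3 <- r2: IF@3 ID@6 stall=0 (-) EX@7 MEM@8 WB@9
I3 ld r5 <- r4: IF@6 ID@7 stall=0 (-) EX@8 MEM@9 WB@10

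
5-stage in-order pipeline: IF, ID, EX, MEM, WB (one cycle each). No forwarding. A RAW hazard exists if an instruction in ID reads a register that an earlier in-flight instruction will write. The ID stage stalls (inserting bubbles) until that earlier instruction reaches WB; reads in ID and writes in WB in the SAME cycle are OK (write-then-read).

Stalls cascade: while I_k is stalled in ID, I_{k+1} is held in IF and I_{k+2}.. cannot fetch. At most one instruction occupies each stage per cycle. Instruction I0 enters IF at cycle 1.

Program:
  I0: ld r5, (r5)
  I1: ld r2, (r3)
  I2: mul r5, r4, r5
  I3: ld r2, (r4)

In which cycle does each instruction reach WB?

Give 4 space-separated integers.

Answer: 5 6 8 9

Derivation:
I0 ld r5 <- r5: IF@1 ID@2 stall=0 (-) EX@3 MEM@4 WB@5
I1 ld r2 <- r3: IF@2 ID@3 stall=0 (-) EX@4 MEM@5 WB@6
I2 mul r5 <- r4,r5: IF@3 ID@4 stall=1 (RAW on I0.r5 (WB@5)) EX@6 MEM@7 WB@8
I3 ld r2 <- r4: IF@4 ID@6 stall=0 (-) EX@7 MEM@8 WB@9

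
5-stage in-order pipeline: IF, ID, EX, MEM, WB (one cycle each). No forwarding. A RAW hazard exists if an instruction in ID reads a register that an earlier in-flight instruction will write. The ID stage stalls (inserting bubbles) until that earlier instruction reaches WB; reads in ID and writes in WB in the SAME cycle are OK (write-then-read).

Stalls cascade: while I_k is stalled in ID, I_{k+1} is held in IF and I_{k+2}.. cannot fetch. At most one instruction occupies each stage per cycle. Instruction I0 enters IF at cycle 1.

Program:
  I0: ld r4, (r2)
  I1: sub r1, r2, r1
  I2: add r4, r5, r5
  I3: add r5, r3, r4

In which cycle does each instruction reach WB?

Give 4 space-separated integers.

I0 ld r4 <- r2: IF@1 ID@2 stall=0 (-) EX@3 MEM@4 WB@5
I1 sub r1 <- r2,r1: IF@2 ID@3 stall=0 (-) EX@4 MEM@5 WB@6
I2 add r4 <- r5,r5: IF@3 ID@4 stall=0 (-) EX@5 MEM@6 WB@7
I3 add r5 <- r3,r4: IF@4 ID@5 stall=2 (RAW on I2.r4 (WB@7)) EX@8 MEM@9 WB@10

Answer: 5 6 7 10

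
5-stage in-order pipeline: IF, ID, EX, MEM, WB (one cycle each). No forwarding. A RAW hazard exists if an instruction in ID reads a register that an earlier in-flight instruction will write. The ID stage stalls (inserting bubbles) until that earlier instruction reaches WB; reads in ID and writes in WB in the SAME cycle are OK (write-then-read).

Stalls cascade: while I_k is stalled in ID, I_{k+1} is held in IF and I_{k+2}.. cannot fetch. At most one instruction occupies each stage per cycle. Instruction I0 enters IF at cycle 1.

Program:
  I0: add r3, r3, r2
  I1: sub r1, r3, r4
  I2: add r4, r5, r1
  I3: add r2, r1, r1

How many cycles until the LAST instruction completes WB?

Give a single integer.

I0 add r3 <- r3,r2: IF@1 ID@2 stall=0 (-) EX@3 MEM@4 WB@5
I1 sub r1 <- r3,r4: IF@2 ID@3 stall=2 (RAW on I0.r3 (WB@5)) EX@6 MEM@7 WB@8
I2 add r4 <- r5,r1: IF@3 ID@6 stall=2 (RAW on I1.r1 (WB@8)) EX@9 MEM@10 WB@11
I3 add r2 <- r1,r1: IF@6 ID@9 stall=0 (-) EX@10 MEM@11 WB@12

Answer: 12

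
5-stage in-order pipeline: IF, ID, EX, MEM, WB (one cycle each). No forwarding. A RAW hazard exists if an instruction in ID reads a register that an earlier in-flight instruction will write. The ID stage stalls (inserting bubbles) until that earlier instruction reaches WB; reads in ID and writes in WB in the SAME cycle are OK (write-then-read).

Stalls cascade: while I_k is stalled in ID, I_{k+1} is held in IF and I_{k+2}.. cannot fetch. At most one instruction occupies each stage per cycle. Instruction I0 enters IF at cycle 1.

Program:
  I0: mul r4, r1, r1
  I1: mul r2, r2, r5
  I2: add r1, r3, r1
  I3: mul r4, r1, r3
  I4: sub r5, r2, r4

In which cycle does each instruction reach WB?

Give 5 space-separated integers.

I0 mul r4 <- r1,r1: IF@1 ID@2 stall=0 (-) EX@3 MEM@4 WB@5
I1 mul r2 <- r2,r5: IF@2 ID@3 stall=0 (-) EX@4 MEM@5 WB@6
I2 add r1 <- r3,r1: IF@3 ID@4 stall=0 (-) EX@5 MEM@6 WB@7
I3 mul r4 <- r1,r3: IF@4 ID@5 stall=2 (RAW on I2.r1 (WB@7)) EX@8 MEM@9 WB@10
I4 sub r5 <- r2,r4: IF@5 ID@8 stall=2 (RAW on I3.r4 (WB@10)) EX@11 MEM@12 WB@13

Answer: 5 6 7 10 13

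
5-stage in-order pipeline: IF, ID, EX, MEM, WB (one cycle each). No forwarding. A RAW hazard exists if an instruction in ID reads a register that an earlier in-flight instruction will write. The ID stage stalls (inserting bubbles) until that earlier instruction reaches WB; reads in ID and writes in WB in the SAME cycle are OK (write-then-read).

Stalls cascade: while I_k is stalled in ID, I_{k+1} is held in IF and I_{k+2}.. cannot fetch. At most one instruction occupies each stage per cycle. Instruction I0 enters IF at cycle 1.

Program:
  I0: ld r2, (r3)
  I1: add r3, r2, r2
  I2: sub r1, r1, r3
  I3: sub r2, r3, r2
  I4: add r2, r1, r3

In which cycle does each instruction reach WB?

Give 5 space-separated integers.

I0 ld r2 <- r3: IF@1 ID@2 stall=0 (-) EX@3 MEM@4 WB@5
I1 add r3 <- r2,r2: IF@2 ID@3 stall=2 (RAW on I0.r2 (WB@5)) EX@6 MEM@7 WB@8
I2 sub r1 <- r1,r3: IF@3 ID@6 stall=2 (RAW on I1.r3 (WB@8)) EX@9 MEM@10 WB@11
I3 sub r2 <- r3,r2: IF@6 ID@9 stall=0 (-) EX@10 MEM@11 WB@12
I4 add r2 <- r1,r3: IF@9 ID@10 stall=1 (RAW on I2.r1 (WB@11)) EX@12 MEM@13 WB@14

Answer: 5 8 11 12 14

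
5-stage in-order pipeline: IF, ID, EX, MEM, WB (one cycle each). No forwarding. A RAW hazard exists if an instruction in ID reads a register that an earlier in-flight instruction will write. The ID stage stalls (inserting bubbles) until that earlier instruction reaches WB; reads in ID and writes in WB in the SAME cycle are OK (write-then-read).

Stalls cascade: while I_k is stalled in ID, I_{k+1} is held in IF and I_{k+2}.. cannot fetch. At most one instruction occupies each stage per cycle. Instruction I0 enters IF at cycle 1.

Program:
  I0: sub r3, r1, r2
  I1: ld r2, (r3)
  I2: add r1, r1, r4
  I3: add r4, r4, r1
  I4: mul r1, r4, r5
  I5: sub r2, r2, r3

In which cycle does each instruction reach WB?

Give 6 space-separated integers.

Answer: 5 8 9 12 15 16

Derivation:
I0 sub r3 <- r1,r2: IF@1 ID@2 stall=0 (-) EX@3 MEM@4 WB@5
I1 ld r2 <- r3: IF@2 ID@3 stall=2 (RAW on I0.r3 (WB@5)) EX@6 MEM@7 WB@8
I2 add r1 <- r1,r4: IF@3 ID@6 stall=0 (-) EX@7 MEM@8 WB@9
I3 add r4 <- r4,r1: IF@6 ID@7 stall=2 (RAW on I2.r1 (WB@9)) EX@10 MEM@11 WB@12
I4 mul r1 <- r4,r5: IF@7 ID@10 stall=2 (RAW on I3.r4 (WB@12)) EX@13 MEM@14 WB@15
I5 sub r2 <- r2,r3: IF@10 ID@13 stall=0 (-) EX@14 MEM@15 WB@16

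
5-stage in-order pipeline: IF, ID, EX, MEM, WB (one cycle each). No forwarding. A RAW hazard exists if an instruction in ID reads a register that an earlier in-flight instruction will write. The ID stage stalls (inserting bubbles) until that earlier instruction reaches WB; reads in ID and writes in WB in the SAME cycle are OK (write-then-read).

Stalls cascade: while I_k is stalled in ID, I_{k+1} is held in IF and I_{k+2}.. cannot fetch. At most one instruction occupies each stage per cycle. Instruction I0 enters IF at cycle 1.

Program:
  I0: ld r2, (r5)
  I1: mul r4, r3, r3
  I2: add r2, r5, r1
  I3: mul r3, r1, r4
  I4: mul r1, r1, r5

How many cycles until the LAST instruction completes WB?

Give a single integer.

Answer: 10

Derivation:
I0 ld r2 <- r5: IF@1 ID@2 stall=0 (-) EX@3 MEM@4 WB@5
I1 mul r4 <- r3,r3: IF@2 ID@3 stall=0 (-) EX@4 MEM@5 WB@6
I2 add r2 <- r5,r1: IF@3 ID@4 stall=0 (-) EX@5 MEM@6 WB@7
I3 mul r3 <- r1,r4: IF@4 ID@5 stall=1 (RAW on I1.r4 (WB@6)) EX@7 MEM@8 WB@9
I4 mul r1 <- r1,r5: IF@5 ID@7 stall=0 (-) EX@8 MEM@9 WB@10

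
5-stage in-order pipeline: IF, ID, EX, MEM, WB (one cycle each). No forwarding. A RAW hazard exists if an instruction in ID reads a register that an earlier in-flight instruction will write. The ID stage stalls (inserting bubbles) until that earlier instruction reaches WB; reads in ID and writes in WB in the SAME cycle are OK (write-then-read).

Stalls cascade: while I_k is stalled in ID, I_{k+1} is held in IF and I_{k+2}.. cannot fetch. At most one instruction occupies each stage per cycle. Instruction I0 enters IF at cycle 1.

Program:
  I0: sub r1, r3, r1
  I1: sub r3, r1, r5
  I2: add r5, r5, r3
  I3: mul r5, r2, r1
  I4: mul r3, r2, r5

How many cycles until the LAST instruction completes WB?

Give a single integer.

I0 sub r1 <- r3,r1: IF@1 ID@2 stall=0 (-) EX@3 MEM@4 WB@5
I1 sub r3 <- r1,r5: IF@2 ID@3 stall=2 (RAW on I0.r1 (WB@5)) EX@6 MEM@7 WB@8
I2 add r5 <- r5,r3: IF@3 ID@6 stall=2 (RAW on I1.r3 (WB@8)) EX@9 MEM@10 WB@11
I3 mul r5 <- r2,r1: IF@6 ID@9 stall=0 (-) EX@10 MEM@11 WB@12
I4 mul r3 <- r2,r5: IF@9 ID@10 stall=2 (RAW on I3.r5 (WB@12)) EX@13 MEM@14 WB@15

Answer: 15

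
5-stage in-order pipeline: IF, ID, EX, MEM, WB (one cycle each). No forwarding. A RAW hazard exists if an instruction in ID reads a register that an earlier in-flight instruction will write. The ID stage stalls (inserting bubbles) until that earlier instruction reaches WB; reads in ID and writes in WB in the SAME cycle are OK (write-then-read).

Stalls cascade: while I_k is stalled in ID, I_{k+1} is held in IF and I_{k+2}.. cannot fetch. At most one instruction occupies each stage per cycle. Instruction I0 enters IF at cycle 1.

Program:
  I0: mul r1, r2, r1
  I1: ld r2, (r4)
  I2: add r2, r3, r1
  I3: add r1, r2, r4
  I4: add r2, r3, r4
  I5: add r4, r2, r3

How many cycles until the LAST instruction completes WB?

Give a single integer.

Answer: 15

Derivation:
I0 mul r1 <- r2,r1: IF@1 ID@2 stall=0 (-) EX@3 MEM@4 WB@5
I1 ld r2 <- r4: IF@2 ID@3 stall=0 (-) EX@4 MEM@5 WB@6
I2 add r2 <- r3,r1: IF@3 ID@4 stall=1 (RAW on I0.r1 (WB@5)) EX@6 MEM@7 WB@8
I3 add r1 <- r2,r4: IF@4 ID@6 stall=2 (RAW on I2.r2 (WB@8)) EX@9 MEM@10 WB@11
I4 add r2 <- r3,r4: IF@6 ID@9 stall=0 (-) EX@10 MEM@11 WB@12
I5 add r4 <- r2,r3: IF@9 ID@10 stall=2 (RAW on I4.r2 (WB@12)) EX@13 MEM@14 WB@15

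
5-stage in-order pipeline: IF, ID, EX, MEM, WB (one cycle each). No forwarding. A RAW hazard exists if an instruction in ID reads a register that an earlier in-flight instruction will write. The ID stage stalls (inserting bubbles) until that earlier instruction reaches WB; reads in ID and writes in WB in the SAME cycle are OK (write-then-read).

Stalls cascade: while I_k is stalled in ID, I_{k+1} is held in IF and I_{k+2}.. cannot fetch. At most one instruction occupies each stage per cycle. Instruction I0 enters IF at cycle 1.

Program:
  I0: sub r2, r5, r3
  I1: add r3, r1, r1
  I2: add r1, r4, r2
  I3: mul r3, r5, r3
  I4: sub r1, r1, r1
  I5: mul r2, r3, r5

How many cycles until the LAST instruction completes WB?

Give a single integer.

I0 sub r2 <- r5,r3: IF@1 ID@2 stall=0 (-) EX@3 MEM@4 WB@5
I1 add r3 <- r1,r1: IF@2 ID@3 stall=0 (-) EX@4 MEM@5 WB@6
I2 add r1 <- r4,r2: IF@3 ID@4 stall=1 (RAW on I0.r2 (WB@5)) EX@6 MEM@7 WB@8
I3 mul r3 <- r5,r3: IF@4 ID@6 stall=0 (-) EX@7 MEM@8 WB@9
I4 sub r1 <- r1,r1: IF@6 ID@7 stall=1 (RAW on I2.r1 (WB@8)) EX@9 MEM@10 WB@11
I5 mul r2 <- r3,r5: IF@7 ID@9 stall=0 (-) EX@10 MEM@11 WB@12

Answer: 12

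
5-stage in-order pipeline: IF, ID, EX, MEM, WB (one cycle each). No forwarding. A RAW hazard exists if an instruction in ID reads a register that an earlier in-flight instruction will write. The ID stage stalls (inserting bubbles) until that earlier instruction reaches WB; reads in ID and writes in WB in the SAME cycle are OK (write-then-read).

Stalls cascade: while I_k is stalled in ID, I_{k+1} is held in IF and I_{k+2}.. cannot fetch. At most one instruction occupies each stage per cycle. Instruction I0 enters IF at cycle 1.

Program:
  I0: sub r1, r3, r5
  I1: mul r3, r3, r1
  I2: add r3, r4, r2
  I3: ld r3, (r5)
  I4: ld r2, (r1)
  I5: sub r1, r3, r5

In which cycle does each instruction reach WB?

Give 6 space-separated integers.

I0 sub r1 <- r3,r5: IF@1 ID@2 stall=0 (-) EX@3 MEM@4 WB@5
I1 mul r3 <- r3,r1: IF@2 ID@3 stall=2 (RAW on I0.r1 (WB@5)) EX@6 MEM@7 WB@8
I2 add r3 <- r4,r2: IF@3 ID@6 stall=0 (-) EX@7 MEM@8 WB@9
I3 ld r3 <- r5: IF@6 ID@7 stall=0 (-) EX@8 MEM@9 WB@10
I4 ld r2 <- r1: IF@7 ID@8 stall=0 (-) EX@9 MEM@10 WB@11
I5 sub r1 <- r3,r5: IF@8 ID@9 stall=1 (RAW on I3.r3 (WB@10)) EX@11 MEM@12 WB@13

Answer: 5 8 9 10 11 13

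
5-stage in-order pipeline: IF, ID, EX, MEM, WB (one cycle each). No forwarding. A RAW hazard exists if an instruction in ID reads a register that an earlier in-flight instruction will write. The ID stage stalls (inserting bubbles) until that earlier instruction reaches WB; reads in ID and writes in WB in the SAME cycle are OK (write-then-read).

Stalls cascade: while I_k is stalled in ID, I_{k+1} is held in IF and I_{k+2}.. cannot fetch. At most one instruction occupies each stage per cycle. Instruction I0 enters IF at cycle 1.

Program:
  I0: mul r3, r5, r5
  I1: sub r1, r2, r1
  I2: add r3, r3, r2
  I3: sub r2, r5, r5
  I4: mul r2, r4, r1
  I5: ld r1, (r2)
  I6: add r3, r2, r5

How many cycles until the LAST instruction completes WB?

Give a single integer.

Answer: 14

Derivation:
I0 mul r3 <- r5,r5: IF@1 ID@2 stall=0 (-) EX@3 MEM@4 WB@5
I1 sub r1 <- r2,r1: IF@2 ID@3 stall=0 (-) EX@4 MEM@5 WB@6
I2 add r3 <- r3,r2: IF@3 ID@4 stall=1 (RAW on I0.r3 (WB@5)) EX@6 MEM@7 WB@8
I3 sub r2 <- r5,r5: IF@4 ID@6 stall=0 (-) EX@7 MEM@8 WB@9
I4 mul r2 <- r4,r1: IF@6 ID@7 stall=0 (-) EX@8 MEM@9 WB@10
I5 ld r1 <- r2: IF@7 ID@8 stall=2 (RAW on I4.r2 (WB@10)) EX@11 MEM@12 WB@13
I6 add r3 <- r2,r5: IF@8 ID@11 stall=0 (-) EX@12 MEM@13 WB@14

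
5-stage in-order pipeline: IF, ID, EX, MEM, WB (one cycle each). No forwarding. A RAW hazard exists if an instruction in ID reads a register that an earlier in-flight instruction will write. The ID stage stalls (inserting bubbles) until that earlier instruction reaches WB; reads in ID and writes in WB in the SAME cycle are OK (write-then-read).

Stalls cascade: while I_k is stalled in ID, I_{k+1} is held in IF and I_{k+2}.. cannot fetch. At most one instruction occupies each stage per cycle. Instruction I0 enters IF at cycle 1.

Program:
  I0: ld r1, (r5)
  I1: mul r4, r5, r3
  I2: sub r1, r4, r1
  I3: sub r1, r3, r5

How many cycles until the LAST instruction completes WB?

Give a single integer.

I0 ld r1 <- r5: IF@1 ID@2 stall=0 (-) EX@3 MEM@4 WB@5
I1 mul r4 <- r5,r3: IF@2 ID@3 stall=0 (-) EX@4 MEM@5 WB@6
I2 sub r1 <- r4,r1: IF@3 ID@4 stall=2 (RAW on I1.r4 (WB@6)) EX@7 MEM@8 WB@9
I3 sub r1 <- r3,r5: IF@4 ID@7 stall=0 (-) EX@8 MEM@9 WB@10

Answer: 10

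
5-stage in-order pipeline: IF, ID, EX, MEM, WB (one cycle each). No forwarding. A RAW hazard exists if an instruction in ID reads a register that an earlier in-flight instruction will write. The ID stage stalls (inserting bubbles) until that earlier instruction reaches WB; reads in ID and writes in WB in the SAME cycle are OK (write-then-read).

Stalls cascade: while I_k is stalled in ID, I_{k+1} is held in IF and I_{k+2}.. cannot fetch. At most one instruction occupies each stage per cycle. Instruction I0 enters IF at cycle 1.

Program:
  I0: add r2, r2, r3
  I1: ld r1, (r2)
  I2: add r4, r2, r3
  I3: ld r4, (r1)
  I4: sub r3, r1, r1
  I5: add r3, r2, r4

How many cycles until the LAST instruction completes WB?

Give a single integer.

I0 add r2 <- r2,r3: IF@1 ID@2 stall=0 (-) EX@3 MEM@4 WB@5
I1 ld r1 <- r2: IF@2 ID@3 stall=2 (RAW on I0.r2 (WB@5)) EX@6 MEM@7 WB@8
I2 add r4 <- r2,r3: IF@3 ID@6 stall=0 (-) EX@7 MEM@8 WB@9
I3 ld r4 <- r1: IF@6 ID@7 stall=1 (RAW on I1.r1 (WB@8)) EX@9 MEM@10 WB@11
I4 sub r3 <- r1,r1: IF@7 ID@9 stall=0 (-) EX@10 MEM@11 WB@12
I5 add r3 <- r2,r4: IF@9 ID@10 stall=1 (RAW on I3.r4 (WB@11)) EX@12 MEM@13 WB@14

Answer: 14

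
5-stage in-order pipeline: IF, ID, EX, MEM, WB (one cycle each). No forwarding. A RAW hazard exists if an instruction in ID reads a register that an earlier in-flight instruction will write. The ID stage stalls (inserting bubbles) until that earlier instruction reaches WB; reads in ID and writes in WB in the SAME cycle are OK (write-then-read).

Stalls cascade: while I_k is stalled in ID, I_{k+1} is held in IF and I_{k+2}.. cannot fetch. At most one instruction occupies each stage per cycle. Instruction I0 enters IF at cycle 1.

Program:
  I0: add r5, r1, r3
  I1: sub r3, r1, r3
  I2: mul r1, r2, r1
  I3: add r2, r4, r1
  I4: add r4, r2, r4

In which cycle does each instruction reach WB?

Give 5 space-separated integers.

I0 add r5 <- r1,r3: IF@1 ID@2 stall=0 (-) EX@3 MEM@4 WB@5
I1 sub r3 <- r1,r3: IF@2 ID@3 stall=0 (-) EX@4 MEM@5 WB@6
I2 mul r1 <- r2,r1: IF@3 ID@4 stall=0 (-) EX@5 MEM@6 WB@7
I3 add r2 <- r4,r1: IF@4 ID@5 stall=2 (RAW on I2.r1 (WB@7)) EX@8 MEM@9 WB@10
I4 add r4 <- r2,r4: IF@5 ID@8 stall=2 (RAW on I3.r2 (WB@10)) EX@11 MEM@12 WB@13

Answer: 5 6 7 10 13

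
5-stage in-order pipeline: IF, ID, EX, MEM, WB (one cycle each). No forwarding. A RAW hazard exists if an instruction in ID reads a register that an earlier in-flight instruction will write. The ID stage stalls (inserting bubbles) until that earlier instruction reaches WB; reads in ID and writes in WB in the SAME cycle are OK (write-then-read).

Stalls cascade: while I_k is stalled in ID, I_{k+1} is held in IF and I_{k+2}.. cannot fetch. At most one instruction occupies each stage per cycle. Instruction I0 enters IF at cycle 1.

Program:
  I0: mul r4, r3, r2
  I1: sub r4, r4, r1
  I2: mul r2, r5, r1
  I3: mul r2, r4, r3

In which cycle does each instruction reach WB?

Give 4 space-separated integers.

I0 mul r4 <- r3,r2: IF@1 ID@2 stall=0 (-) EX@3 MEM@4 WB@5
I1 sub r4 <- r4,r1: IF@2 ID@3 stall=2 (RAW on I0.r4 (WB@5)) EX@6 MEM@7 WB@8
I2 mul r2 <- r5,r1: IF@3 ID@6 stall=0 (-) EX@7 MEM@8 WB@9
I3 mul r2 <- r4,r3: IF@6 ID@7 stall=1 (RAW on I1.r4 (WB@8)) EX@9 MEM@10 WB@11

Answer: 5 8 9 11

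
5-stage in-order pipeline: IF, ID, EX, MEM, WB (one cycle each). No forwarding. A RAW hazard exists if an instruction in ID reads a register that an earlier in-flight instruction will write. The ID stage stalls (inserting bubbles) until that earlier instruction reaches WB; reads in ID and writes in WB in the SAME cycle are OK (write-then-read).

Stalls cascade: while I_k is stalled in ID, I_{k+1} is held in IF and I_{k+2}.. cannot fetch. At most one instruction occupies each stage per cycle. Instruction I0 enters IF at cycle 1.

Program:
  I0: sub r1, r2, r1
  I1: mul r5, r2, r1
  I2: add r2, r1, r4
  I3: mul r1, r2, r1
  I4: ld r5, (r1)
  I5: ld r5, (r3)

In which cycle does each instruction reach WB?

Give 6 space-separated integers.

Answer: 5 8 9 12 15 16

Derivation:
I0 sub r1 <- r2,r1: IF@1 ID@2 stall=0 (-) EX@3 MEM@4 WB@5
I1 mul r5 <- r2,r1: IF@2 ID@3 stall=2 (RAW on I0.r1 (WB@5)) EX@6 MEM@7 WB@8
I2 add r2 <- r1,r4: IF@3 ID@6 stall=0 (-) EX@7 MEM@8 WB@9
I3 mul r1 <- r2,r1: IF@6 ID@7 stall=2 (RAW on I2.r2 (WB@9)) EX@10 MEM@11 WB@12
I4 ld r5 <- r1: IF@7 ID@10 stall=2 (RAW on I3.r1 (WB@12)) EX@13 MEM@14 WB@15
I5 ld r5 <- r3: IF@10 ID@13 stall=0 (-) EX@14 MEM@15 WB@16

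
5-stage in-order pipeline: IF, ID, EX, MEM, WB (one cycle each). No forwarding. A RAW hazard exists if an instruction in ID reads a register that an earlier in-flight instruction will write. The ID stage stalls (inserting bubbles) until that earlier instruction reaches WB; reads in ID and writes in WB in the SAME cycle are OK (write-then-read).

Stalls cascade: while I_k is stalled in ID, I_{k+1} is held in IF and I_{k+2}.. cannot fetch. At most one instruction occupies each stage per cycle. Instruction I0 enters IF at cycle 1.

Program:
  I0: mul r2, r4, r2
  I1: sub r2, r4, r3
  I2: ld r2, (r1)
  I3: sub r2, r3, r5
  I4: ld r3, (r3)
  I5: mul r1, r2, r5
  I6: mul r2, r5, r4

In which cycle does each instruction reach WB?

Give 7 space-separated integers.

Answer: 5 6 7 8 9 11 12

Derivation:
I0 mul r2 <- r4,r2: IF@1 ID@2 stall=0 (-) EX@3 MEM@4 WB@5
I1 sub r2 <- r4,r3: IF@2 ID@3 stall=0 (-) EX@4 MEM@5 WB@6
I2 ld r2 <- r1: IF@3 ID@4 stall=0 (-) EX@5 MEM@6 WB@7
I3 sub r2 <- r3,r5: IF@4 ID@5 stall=0 (-) EX@6 MEM@7 WB@8
I4 ld r3 <- r3: IF@5 ID@6 stall=0 (-) EX@7 MEM@8 WB@9
I5 mul r1 <- r2,r5: IF@6 ID@7 stall=1 (RAW on I3.r2 (WB@8)) EX@9 MEM@10 WB@11
I6 mul r2 <- r5,r4: IF@7 ID@9 stall=0 (-) EX@10 MEM@11 WB@12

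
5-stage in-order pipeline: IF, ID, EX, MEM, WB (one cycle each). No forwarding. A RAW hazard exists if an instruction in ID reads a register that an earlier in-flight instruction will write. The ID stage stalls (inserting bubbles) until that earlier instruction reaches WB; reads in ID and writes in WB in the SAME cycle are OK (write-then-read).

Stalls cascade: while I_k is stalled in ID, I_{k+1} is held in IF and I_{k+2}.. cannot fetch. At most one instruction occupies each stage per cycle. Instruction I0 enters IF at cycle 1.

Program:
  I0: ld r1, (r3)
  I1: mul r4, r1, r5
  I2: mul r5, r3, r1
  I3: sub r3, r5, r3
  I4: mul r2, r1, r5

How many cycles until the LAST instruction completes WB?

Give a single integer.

I0 ld r1 <- r3: IF@1 ID@2 stall=0 (-) EX@3 MEM@4 WB@5
I1 mul r4 <- r1,r5: IF@2 ID@3 stall=2 (RAW on I0.r1 (WB@5)) EX@6 MEM@7 WB@8
I2 mul r5 <- r3,r1: IF@3 ID@6 stall=0 (-) EX@7 MEM@8 WB@9
I3 sub r3 <- r5,r3: IF@6 ID@7 stall=2 (RAW on I2.r5 (WB@9)) EX@10 MEM@11 WB@12
I4 mul r2 <- r1,r5: IF@7 ID@10 stall=0 (-) EX@11 MEM@12 WB@13

Answer: 13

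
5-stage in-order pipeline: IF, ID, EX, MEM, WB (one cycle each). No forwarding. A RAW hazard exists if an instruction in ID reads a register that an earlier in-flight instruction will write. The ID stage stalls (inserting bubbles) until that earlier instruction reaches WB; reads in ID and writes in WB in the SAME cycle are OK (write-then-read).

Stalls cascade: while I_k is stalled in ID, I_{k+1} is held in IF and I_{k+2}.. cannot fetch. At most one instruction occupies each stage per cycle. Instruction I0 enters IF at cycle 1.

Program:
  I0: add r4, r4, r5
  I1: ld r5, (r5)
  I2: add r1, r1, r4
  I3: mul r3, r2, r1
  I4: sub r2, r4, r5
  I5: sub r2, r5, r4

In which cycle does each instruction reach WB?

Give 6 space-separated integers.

Answer: 5 6 8 11 12 13

Derivation:
I0 add r4 <- r4,r5: IF@1 ID@2 stall=0 (-) EX@3 MEM@4 WB@5
I1 ld r5 <- r5: IF@2 ID@3 stall=0 (-) EX@4 MEM@5 WB@6
I2 add r1 <- r1,r4: IF@3 ID@4 stall=1 (RAW on I0.r4 (WB@5)) EX@6 MEM@7 WB@8
I3 mul r3 <- r2,r1: IF@4 ID@6 stall=2 (RAW on I2.r1 (WB@8)) EX@9 MEM@10 WB@11
I4 sub r2 <- r4,r5: IF@6 ID@9 stall=0 (-) EX@10 MEM@11 WB@12
I5 sub r2 <- r5,r4: IF@9 ID@10 stall=0 (-) EX@11 MEM@12 WB@13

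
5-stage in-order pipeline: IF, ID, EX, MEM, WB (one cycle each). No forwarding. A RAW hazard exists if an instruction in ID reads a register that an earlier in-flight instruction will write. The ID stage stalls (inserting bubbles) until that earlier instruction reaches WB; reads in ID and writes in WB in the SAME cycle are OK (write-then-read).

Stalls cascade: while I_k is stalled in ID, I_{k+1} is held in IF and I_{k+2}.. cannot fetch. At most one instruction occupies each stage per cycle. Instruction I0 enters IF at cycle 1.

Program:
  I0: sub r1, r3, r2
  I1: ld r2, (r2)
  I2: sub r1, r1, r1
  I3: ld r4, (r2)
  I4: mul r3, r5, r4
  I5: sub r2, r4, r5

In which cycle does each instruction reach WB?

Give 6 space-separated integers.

Answer: 5 6 8 9 12 13

Derivation:
I0 sub r1 <- r3,r2: IF@1 ID@2 stall=0 (-) EX@3 MEM@4 WB@5
I1 ld r2 <- r2: IF@2 ID@3 stall=0 (-) EX@4 MEM@5 WB@6
I2 sub r1 <- r1,r1: IF@3 ID@4 stall=1 (RAW on I0.r1 (WB@5)) EX@6 MEM@7 WB@8
I3 ld r4 <- r2: IF@4 ID@6 stall=0 (-) EX@7 MEM@8 WB@9
I4 mul r3 <- r5,r4: IF@6 ID@7 stall=2 (RAW on I3.r4 (WB@9)) EX@10 MEM@11 WB@12
I5 sub r2 <- r4,r5: IF@7 ID@10 stall=0 (-) EX@11 MEM@12 WB@13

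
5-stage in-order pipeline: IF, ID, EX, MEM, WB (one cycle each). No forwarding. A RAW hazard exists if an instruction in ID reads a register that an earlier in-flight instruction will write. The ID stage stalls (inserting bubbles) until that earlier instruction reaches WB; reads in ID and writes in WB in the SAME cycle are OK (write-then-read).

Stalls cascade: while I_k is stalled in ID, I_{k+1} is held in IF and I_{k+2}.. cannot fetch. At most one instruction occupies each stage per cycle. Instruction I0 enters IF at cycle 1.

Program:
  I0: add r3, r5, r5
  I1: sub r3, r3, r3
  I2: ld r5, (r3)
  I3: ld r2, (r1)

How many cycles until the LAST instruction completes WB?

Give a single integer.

I0 add r3 <- r5,r5: IF@1 ID@2 stall=0 (-) EX@3 MEM@4 WB@5
I1 sub r3 <- r3,r3: IF@2 ID@3 stall=2 (RAW on I0.r3 (WB@5)) EX@6 MEM@7 WB@8
I2 ld r5 <- r3: IF@3 ID@6 stall=2 (RAW on I1.r3 (WB@8)) EX@9 MEM@10 WB@11
I3 ld r2 <- r1: IF@6 ID@9 stall=0 (-) EX@10 MEM@11 WB@12

Answer: 12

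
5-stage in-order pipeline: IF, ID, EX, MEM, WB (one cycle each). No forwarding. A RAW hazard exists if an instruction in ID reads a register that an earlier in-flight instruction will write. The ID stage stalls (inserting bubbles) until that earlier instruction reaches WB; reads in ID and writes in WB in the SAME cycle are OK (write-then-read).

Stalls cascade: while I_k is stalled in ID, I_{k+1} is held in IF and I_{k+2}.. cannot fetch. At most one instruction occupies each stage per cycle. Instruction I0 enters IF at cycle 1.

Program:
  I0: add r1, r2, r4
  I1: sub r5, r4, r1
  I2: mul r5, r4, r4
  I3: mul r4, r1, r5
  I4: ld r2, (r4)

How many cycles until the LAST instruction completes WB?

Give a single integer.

Answer: 15

Derivation:
I0 add r1 <- r2,r4: IF@1 ID@2 stall=0 (-) EX@3 MEM@4 WB@5
I1 sub r5 <- r4,r1: IF@2 ID@3 stall=2 (RAW on I0.r1 (WB@5)) EX@6 MEM@7 WB@8
I2 mul r5 <- r4,r4: IF@3 ID@6 stall=0 (-) EX@7 MEM@8 WB@9
I3 mul r4 <- r1,r5: IF@6 ID@7 stall=2 (RAW on I2.r5 (WB@9)) EX@10 MEM@11 WB@12
I4 ld r2 <- r4: IF@7 ID@10 stall=2 (RAW on I3.r4 (WB@12)) EX@13 MEM@14 WB@15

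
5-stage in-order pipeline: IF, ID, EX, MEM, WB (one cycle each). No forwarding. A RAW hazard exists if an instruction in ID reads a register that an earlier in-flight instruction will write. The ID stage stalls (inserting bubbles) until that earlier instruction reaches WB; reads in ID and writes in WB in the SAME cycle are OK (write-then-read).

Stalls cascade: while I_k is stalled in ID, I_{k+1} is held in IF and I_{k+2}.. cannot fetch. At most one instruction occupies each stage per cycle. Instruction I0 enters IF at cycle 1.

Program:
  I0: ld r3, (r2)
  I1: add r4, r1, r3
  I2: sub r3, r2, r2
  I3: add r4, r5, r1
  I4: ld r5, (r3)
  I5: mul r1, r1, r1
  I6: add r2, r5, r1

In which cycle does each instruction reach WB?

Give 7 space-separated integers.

I0 ld r3 <- r2: IF@1 ID@2 stall=0 (-) EX@3 MEM@4 WB@5
I1 add r4 <- r1,r3: IF@2 ID@3 stall=2 (RAW on I0.r3 (WB@5)) EX@6 MEM@7 WB@8
I2 sub r3 <- r2,r2: IF@3 ID@6 stall=0 (-) EX@7 MEM@8 WB@9
I3 add r4 <- r5,r1: IF@6 ID@7 stall=0 (-) EX@8 MEM@9 WB@10
I4 ld r5 <- r3: IF@7 ID@8 stall=1 (RAW on I2.r3 (WB@9)) EX@10 MEM@11 WB@12
I5 mul r1 <- r1,r1: IF@8 ID@10 stall=0 (-) EX@11 MEM@12 WB@13
I6 add r2 <- r5,r1: IF@10 ID@11 stall=2 (RAW on I5.r1 (WB@13)) EX@14 MEM@15 WB@16

Answer: 5 8 9 10 12 13 16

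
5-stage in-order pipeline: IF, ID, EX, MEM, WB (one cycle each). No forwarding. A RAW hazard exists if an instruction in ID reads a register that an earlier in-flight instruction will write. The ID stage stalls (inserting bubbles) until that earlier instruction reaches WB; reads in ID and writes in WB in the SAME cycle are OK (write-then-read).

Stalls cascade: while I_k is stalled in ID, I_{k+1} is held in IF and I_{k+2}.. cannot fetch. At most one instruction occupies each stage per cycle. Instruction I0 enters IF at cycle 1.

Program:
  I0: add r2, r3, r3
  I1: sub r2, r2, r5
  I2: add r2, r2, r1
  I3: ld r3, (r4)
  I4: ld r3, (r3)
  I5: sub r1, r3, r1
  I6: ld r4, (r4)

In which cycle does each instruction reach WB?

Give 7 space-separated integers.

Answer: 5 8 11 12 15 18 19

Derivation:
I0 add r2 <- r3,r3: IF@1 ID@2 stall=0 (-) EX@3 MEM@4 WB@5
I1 sub r2 <- r2,r5: IF@2 ID@3 stall=2 (RAW on I0.r2 (WB@5)) EX@6 MEM@7 WB@8
I2 add r2 <- r2,r1: IF@3 ID@6 stall=2 (RAW on I1.r2 (WB@8)) EX@9 MEM@10 WB@11
I3 ld r3 <- r4: IF@6 ID@9 stall=0 (-) EX@10 MEM@11 WB@12
I4 ld r3 <- r3: IF@9 ID@10 stall=2 (RAW on I3.r3 (WB@12)) EX@13 MEM@14 WB@15
I5 sub r1 <- r3,r1: IF@10 ID@13 stall=2 (RAW on I4.r3 (WB@15)) EX@16 MEM@17 WB@18
I6 ld r4 <- r4: IF@13 ID@16 stall=0 (-) EX@17 MEM@18 WB@19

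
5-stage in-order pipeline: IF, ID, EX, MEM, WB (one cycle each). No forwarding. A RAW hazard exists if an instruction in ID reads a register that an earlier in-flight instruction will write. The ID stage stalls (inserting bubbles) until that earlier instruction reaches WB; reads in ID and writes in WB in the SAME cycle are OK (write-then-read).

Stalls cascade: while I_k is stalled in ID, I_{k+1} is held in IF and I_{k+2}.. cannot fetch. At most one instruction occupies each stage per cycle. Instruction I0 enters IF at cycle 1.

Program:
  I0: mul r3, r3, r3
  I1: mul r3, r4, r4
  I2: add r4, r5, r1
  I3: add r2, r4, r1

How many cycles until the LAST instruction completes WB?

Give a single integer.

Answer: 10

Derivation:
I0 mul r3 <- r3,r3: IF@1 ID@2 stall=0 (-) EX@3 MEM@4 WB@5
I1 mul r3 <- r4,r4: IF@2 ID@3 stall=0 (-) EX@4 MEM@5 WB@6
I2 add r4 <- r5,r1: IF@3 ID@4 stall=0 (-) EX@5 MEM@6 WB@7
I3 add r2 <- r4,r1: IF@4 ID@5 stall=2 (RAW on I2.r4 (WB@7)) EX@8 MEM@9 WB@10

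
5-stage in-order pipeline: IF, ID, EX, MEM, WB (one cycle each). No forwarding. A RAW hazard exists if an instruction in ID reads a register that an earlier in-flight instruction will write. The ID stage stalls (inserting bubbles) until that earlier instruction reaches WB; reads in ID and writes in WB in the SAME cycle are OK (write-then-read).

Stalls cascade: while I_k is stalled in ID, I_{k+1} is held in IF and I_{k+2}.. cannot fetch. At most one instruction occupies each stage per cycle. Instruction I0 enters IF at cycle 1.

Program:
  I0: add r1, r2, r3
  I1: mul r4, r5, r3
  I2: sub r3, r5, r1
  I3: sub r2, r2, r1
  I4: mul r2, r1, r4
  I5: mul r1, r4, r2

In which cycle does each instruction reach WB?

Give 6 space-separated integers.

Answer: 5 6 8 9 10 13

Derivation:
I0 add r1 <- r2,r3: IF@1 ID@2 stall=0 (-) EX@3 MEM@4 WB@5
I1 mul r4 <- r5,r3: IF@2 ID@3 stall=0 (-) EX@4 MEM@5 WB@6
I2 sub r3 <- r5,r1: IF@3 ID@4 stall=1 (RAW on I0.r1 (WB@5)) EX@6 MEM@7 WB@8
I3 sub r2 <- r2,r1: IF@4 ID@6 stall=0 (-) EX@7 MEM@8 WB@9
I4 mul r2 <- r1,r4: IF@6 ID@7 stall=0 (-) EX@8 MEM@9 WB@10
I5 mul r1 <- r4,r2: IF@7 ID@8 stall=2 (RAW on I4.r2 (WB@10)) EX@11 MEM@12 WB@13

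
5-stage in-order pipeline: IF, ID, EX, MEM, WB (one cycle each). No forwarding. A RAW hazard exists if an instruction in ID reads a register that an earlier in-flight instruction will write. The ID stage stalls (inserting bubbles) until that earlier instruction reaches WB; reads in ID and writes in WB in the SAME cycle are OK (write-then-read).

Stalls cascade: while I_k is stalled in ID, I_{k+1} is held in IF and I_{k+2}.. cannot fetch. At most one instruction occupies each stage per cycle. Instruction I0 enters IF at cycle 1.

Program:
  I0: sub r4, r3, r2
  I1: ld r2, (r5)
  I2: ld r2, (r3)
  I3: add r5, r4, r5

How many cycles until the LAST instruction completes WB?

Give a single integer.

I0 sub r4 <- r3,r2: IF@1 ID@2 stall=0 (-) EX@3 MEM@4 WB@5
I1 ld r2 <- r5: IF@2 ID@3 stall=0 (-) EX@4 MEM@5 WB@6
I2 ld r2 <- r3: IF@3 ID@4 stall=0 (-) EX@5 MEM@6 WB@7
I3 add r5 <- r4,r5: IF@4 ID@5 stall=0 (-) EX@6 MEM@7 WB@8

Answer: 8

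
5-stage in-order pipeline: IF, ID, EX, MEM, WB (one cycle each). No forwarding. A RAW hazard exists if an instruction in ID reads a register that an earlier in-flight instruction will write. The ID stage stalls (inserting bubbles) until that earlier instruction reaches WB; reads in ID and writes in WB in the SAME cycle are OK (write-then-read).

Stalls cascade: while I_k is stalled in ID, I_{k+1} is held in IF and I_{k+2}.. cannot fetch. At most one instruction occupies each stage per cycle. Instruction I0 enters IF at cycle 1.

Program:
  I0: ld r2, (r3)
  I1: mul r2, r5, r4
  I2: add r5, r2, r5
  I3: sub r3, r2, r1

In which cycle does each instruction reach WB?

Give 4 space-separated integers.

I0 ld r2 <- r3: IF@1 ID@2 stall=0 (-) EX@3 MEM@4 WB@5
I1 mul r2 <- r5,r4: IF@2 ID@3 stall=0 (-) EX@4 MEM@5 WB@6
I2 add r5 <- r2,r5: IF@3 ID@4 stall=2 (RAW on I1.r2 (WB@6)) EX@7 MEM@8 WB@9
I3 sub r3 <- r2,r1: IF@4 ID@7 stall=0 (-) EX@8 MEM@9 WB@10

Answer: 5 6 9 10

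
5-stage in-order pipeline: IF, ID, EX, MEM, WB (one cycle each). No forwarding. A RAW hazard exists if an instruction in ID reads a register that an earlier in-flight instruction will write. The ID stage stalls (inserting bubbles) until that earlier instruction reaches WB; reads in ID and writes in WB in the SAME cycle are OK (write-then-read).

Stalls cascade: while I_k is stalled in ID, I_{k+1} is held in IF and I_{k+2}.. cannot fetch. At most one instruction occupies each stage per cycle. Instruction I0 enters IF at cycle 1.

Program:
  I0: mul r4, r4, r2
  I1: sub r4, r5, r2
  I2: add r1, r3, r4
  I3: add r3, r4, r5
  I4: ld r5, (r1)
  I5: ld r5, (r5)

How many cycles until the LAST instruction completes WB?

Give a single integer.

Answer: 15

Derivation:
I0 mul r4 <- r4,r2: IF@1 ID@2 stall=0 (-) EX@3 MEM@4 WB@5
I1 sub r4 <- r5,r2: IF@2 ID@3 stall=0 (-) EX@4 MEM@5 WB@6
I2 add r1 <- r3,r4: IF@3 ID@4 stall=2 (RAW on I1.r4 (WB@6)) EX@7 MEM@8 WB@9
I3 add r3 <- r4,r5: IF@4 ID@7 stall=0 (-) EX@8 MEM@9 WB@10
I4 ld r5 <- r1: IF@7 ID@8 stall=1 (RAW on I2.r1 (WB@9)) EX@10 MEM@11 WB@12
I5 ld r5 <- r5: IF@8 ID@10 stall=2 (RAW on I4.r5 (WB@12)) EX@13 MEM@14 WB@15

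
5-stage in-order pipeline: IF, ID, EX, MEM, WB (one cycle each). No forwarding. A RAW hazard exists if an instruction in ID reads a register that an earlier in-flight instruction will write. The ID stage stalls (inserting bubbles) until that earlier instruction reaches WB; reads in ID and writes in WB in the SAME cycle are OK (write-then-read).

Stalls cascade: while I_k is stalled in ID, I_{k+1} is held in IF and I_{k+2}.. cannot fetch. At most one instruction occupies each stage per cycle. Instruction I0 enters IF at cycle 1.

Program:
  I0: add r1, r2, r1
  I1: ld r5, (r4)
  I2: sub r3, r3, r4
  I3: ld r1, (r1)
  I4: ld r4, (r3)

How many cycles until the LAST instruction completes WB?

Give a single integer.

I0 add r1 <- r2,r1: IF@1 ID@2 stall=0 (-) EX@3 MEM@4 WB@5
I1 ld r5 <- r4: IF@2 ID@3 stall=0 (-) EX@4 MEM@5 WB@6
I2 sub r3 <- r3,r4: IF@3 ID@4 stall=0 (-) EX@5 MEM@6 WB@7
I3 ld r1 <- r1: IF@4 ID@5 stall=0 (-) EX@6 MEM@7 WB@8
I4 ld r4 <- r3: IF@5 ID@6 stall=1 (RAW on I2.r3 (WB@7)) EX@8 MEM@9 WB@10

Answer: 10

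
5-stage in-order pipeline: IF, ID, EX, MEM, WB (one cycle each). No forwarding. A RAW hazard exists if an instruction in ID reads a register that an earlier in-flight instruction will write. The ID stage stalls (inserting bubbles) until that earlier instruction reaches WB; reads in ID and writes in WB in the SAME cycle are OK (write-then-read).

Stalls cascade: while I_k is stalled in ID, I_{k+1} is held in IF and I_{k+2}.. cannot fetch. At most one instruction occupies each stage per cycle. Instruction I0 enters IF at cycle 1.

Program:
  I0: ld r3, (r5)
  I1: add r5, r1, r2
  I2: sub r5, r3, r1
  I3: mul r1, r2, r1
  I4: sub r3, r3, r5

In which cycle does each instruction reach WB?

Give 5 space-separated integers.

I0 ld r3 <- r5: IF@1 ID@2 stall=0 (-) EX@3 MEM@4 WB@5
I1 add r5 <- r1,r2: IF@2 ID@3 stall=0 (-) EX@4 MEM@5 WB@6
I2 sub r5 <- r3,r1: IF@3 ID@4 stall=1 (RAW on I0.r3 (WB@5)) EX@6 MEM@7 WB@8
I3 mul r1 <- r2,r1: IF@4 ID@6 stall=0 (-) EX@7 MEM@8 WB@9
I4 sub r3 <- r3,r5: IF@6 ID@7 stall=1 (RAW on I2.r5 (WB@8)) EX@9 MEM@10 WB@11

Answer: 5 6 8 9 11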